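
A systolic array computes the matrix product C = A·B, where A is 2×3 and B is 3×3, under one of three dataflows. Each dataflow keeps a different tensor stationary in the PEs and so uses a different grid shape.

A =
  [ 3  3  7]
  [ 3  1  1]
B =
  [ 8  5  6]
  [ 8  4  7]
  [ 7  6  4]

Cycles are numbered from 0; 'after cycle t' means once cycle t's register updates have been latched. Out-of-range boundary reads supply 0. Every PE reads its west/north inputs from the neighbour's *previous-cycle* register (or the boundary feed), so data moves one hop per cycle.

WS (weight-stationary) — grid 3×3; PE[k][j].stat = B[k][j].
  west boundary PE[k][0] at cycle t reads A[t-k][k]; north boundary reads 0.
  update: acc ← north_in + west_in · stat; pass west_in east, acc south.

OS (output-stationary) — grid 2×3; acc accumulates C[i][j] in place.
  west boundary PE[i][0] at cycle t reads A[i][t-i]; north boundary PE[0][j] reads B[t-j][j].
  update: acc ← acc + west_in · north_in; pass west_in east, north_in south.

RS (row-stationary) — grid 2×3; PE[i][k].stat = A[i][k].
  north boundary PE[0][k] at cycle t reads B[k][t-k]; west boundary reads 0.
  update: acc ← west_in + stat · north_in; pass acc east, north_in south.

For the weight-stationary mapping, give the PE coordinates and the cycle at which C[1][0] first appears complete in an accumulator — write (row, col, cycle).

(row, col, cycle) = (2, 0, 3)

Under WS, C[1][0] lands at PE[2][0]:
  step 0 · PE2,0: acc=0; fwd→0 fwd↓0
  step 1 · PE2,0: acc=0; fwd→0 fwd↓0
  step 2 · PE2,0: acc=97; fwd→7 fwd↓97
  step 3 · PE2,0: acc=39; fwd→1 fwd↓39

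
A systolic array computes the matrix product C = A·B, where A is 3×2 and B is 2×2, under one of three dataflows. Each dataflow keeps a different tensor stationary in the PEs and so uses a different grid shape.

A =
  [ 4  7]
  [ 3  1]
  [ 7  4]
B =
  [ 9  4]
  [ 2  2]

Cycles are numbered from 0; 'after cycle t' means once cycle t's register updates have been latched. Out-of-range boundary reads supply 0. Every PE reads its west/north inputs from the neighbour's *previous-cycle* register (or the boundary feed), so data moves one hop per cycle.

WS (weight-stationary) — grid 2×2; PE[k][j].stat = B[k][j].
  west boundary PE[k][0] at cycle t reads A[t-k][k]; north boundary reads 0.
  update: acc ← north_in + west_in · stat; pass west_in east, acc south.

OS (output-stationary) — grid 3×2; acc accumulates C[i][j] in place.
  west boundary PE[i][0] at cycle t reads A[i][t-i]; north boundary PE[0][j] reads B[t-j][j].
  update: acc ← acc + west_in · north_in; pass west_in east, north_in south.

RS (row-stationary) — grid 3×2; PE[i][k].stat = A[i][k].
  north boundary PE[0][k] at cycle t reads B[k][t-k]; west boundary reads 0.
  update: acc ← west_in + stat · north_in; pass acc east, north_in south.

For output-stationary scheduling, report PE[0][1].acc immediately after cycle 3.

PE[0][1].acc = 30

OS 3×2: PE[0][1] cycle-by-cycle (with neighbour feeds):
  @0  [0,0]  acc 36  |  →4  ↓9
  @0  [0,1]  acc 0  |  →0  ↓0
  @1  [0,0]  acc 50  |  →7  ↓2
  @1  [0,1]  acc 16  |  →4  ↓4
  @2  [0,0]  acc 50  |  →0  ↓0
  @2  [0,1]  acc 30  |  →7  ↓2
  @3  [0,0]  acc 50  |  →0  ↓0
  @3  [0,1]  acc 30  |  →0  ↓0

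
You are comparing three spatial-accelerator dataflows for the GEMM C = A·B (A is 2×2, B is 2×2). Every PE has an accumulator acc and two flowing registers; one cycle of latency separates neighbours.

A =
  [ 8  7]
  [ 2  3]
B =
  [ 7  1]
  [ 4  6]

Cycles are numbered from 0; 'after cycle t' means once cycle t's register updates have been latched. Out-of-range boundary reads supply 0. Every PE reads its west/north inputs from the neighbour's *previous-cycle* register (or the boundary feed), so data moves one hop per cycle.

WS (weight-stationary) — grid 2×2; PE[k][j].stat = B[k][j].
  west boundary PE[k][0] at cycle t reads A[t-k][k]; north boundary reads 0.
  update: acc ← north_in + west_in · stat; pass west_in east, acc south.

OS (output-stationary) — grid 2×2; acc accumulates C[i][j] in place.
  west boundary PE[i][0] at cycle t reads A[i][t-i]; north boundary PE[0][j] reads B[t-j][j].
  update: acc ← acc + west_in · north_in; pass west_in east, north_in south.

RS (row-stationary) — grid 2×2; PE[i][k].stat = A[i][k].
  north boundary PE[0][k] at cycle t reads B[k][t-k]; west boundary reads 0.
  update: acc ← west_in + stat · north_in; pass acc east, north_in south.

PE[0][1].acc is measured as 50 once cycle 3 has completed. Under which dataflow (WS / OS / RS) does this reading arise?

WS [2×2] PE[0][1] across cycles:
  c0 r0c1: 0 / 0 / 0
  c1 r0c1: 8 / 8 / 8
  c2 r0c1: 2 / 2 / 2
  c3 r0c1: 0 / 0 / 0
OS [2×2] PE[0][1] across cycles:
  c0 r0c1: 0 / 0 / 0
  c1 r0c1: 8 / 8 / 1
  c2 r0c1: 50 / 7 / 6
  c3 r0c1: 50 / 0 / 0
RS [2×2] PE[0][1] across cycles:
  c0 r0c1: 0 / 0 / 0
  c1 r0c1: 84 / 84 / 4
  c2 r0c1: 50 / 50 / 6
  c3 r0c1: 0 / 0 / 0

dataflow = OS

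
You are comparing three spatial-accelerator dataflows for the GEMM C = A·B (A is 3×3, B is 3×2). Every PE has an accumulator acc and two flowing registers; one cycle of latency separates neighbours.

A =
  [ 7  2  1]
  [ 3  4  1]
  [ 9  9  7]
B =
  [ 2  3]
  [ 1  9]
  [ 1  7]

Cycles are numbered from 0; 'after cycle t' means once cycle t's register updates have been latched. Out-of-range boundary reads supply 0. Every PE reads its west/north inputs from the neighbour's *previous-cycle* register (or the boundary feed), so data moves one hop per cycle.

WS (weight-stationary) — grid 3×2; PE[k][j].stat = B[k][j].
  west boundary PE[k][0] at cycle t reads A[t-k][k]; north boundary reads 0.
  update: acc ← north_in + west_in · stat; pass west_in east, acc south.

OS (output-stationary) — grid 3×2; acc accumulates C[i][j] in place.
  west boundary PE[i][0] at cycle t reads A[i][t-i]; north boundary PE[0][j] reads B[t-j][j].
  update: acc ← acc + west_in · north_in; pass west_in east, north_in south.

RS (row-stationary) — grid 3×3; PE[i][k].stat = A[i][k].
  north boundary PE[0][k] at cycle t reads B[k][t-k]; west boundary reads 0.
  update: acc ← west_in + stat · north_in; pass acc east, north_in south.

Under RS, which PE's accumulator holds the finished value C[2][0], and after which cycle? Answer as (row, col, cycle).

(row, col, cycle) = (2, 2, 4)

Under RS, C[2][0] lands at PE[2][2]:
  @0  [2,2]  acc 0  |  →0  ↓0
  @1  [2,2]  acc 0  |  →0  ↓0
  @2  [2,2]  acc 0  |  →0  ↓0
  @3  [2,2]  acc 0  |  →0  ↓0
  @4  [2,2]  acc 34  |  →34  ↓1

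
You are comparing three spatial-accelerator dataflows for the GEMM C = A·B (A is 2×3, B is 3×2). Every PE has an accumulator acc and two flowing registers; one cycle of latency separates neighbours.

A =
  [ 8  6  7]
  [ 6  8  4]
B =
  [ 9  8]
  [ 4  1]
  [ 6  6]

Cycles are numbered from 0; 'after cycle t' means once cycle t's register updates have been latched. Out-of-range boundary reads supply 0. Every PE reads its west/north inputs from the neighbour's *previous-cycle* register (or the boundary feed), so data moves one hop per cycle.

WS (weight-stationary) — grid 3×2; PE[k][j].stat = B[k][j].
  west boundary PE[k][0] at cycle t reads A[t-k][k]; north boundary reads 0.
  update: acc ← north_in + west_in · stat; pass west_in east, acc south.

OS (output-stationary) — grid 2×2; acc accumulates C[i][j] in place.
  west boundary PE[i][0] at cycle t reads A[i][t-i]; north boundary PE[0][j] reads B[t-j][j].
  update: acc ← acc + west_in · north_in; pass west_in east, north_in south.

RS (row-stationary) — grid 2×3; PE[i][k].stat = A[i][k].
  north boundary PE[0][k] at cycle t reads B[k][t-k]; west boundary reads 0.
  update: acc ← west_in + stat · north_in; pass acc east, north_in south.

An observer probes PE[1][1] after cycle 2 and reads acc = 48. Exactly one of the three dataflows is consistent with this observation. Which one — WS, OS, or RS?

dataflow = OS

WS (3×2 grid), PE[1][1]:
  cycle 0: PE[1][1] → acc 0, east 0, south 0
  cycle 1: PE[1][1] → acc 0, east 0, south 0
  cycle 2: PE[1][1] → acc 70, east 6, south 70
OS (2×2 grid), PE[1][1]:
  cycle 0: PE[1][1] → acc 0, east 0, south 0
  cycle 1: PE[1][1] → acc 0, east 0, south 0
  cycle 2: PE[1][1] → acc 48, east 6, south 8
RS (2×3 grid), PE[1][1]:
  cycle 0: PE[1][1] → acc 0, east 0, south 0
  cycle 1: PE[1][1] → acc 0, east 0, south 0
  cycle 2: PE[1][1] → acc 86, east 86, south 4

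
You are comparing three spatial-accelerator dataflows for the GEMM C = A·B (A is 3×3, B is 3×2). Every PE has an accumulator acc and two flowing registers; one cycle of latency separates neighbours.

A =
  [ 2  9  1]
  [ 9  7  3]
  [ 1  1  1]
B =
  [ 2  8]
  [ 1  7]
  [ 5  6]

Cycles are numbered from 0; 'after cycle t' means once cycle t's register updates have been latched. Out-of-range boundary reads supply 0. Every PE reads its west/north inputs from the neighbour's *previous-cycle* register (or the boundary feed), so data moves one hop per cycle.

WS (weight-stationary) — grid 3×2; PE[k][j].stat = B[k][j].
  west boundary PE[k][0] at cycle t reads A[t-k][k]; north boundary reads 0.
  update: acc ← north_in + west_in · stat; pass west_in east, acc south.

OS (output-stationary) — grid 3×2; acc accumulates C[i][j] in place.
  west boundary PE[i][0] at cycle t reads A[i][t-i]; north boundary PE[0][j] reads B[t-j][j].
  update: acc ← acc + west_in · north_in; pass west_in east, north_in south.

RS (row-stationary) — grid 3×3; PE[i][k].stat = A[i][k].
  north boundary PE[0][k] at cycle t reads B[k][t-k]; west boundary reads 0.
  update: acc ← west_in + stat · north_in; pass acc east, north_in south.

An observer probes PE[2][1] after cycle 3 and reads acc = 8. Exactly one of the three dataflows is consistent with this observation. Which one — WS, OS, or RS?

Under WS (3×2), PE[2][1]:
  [0] (2,1) acc=0 (h:0 v:0)
  [1] (2,1) acc=0 (h:0 v:0)
  [2] (2,1) acc=0 (h:0 v:0)
  [3] (2,1) acc=85 (h:1 v:85)
Under OS (3×2), PE[2][1]:
  [0] (2,1) acc=0 (h:0 v:0)
  [1] (2,1) acc=0 (h:0 v:0)
  [2] (2,1) acc=0 (h:0 v:0)
  [3] (2,1) acc=8 (h:1 v:8)
Under RS (3×3), PE[2][1]:
  [0] (2,1) acc=0 (h:0 v:0)
  [1] (2,1) acc=0 (h:0 v:0)
  [2] (2,1) acc=0 (h:0 v:0)
  [3] (2,1) acc=3 (h:3 v:1)

dataflow = OS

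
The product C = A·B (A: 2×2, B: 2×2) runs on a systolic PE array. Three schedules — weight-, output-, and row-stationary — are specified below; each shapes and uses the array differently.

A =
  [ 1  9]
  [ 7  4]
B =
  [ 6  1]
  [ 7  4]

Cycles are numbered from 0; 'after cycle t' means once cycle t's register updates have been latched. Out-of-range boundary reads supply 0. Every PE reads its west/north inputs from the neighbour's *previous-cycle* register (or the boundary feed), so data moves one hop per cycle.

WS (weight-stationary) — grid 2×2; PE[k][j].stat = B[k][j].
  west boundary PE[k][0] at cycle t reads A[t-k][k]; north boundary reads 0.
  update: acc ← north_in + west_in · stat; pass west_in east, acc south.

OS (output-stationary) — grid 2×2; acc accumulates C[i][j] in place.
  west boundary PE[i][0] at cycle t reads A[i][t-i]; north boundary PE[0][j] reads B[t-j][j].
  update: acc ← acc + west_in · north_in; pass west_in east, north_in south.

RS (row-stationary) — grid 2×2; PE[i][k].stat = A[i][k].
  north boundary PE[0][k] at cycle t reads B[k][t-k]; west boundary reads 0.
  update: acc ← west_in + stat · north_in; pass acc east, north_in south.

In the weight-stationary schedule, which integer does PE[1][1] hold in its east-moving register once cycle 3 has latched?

WS on a 2×2 grid — tracing PE[1][1] and its feeders:
  cycle 0: PE[0][1] → acc 0, east 0, south 0
  cycle 0: PE[1][0] → acc 0, east 0, south 0
  cycle 0: PE[1][1] → acc 0, east 0, south 0
  cycle 1: PE[0][1] → acc 1, east 1, south 1
  cycle 1: PE[1][0] → acc 69, east 9, south 69
  cycle 1: PE[1][1] → acc 0, east 0, south 0
  cycle 2: PE[0][1] → acc 7, east 7, south 7
  cycle 2: PE[1][0] → acc 70, east 4, south 70
  cycle 2: PE[1][1] → acc 37, east 9, south 37
  cycle 3: PE[0][1] → acc 0, east 0, south 0
  cycle 3: PE[1][0] → acc 0, east 0, south 0
  cycle 3: PE[1][1] → acc 23, east 4, south 23

register = 4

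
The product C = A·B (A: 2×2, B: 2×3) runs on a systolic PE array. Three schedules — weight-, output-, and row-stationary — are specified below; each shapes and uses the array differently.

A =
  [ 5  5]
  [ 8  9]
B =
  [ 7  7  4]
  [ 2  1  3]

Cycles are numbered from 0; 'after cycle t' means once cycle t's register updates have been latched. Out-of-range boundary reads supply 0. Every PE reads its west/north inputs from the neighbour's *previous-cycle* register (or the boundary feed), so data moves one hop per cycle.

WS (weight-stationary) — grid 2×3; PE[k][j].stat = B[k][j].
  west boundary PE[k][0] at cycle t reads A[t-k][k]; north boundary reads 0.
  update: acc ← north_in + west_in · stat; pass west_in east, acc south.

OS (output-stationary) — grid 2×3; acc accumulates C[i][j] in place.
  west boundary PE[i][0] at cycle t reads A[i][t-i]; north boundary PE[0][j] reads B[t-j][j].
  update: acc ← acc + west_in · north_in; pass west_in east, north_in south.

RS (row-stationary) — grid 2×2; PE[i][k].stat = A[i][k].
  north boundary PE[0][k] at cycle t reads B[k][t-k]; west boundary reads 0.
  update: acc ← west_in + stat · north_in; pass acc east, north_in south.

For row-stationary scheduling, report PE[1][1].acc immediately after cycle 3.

Tracing RS — 2×2 array, target PE[1][1]:
  cycle 0: PE[0][1] → acc 0, east 0, south 0
  cycle 0: PE[1][0] → acc 0, east 0, south 0
  cycle 0: PE[1][1] → acc 0, east 0, south 0
  cycle 1: PE[0][1] → acc 45, east 45, south 2
  cycle 1: PE[1][0] → acc 56, east 56, south 7
  cycle 1: PE[1][1] → acc 0, east 0, south 0
  cycle 2: PE[0][1] → acc 40, east 40, south 1
  cycle 2: PE[1][0] → acc 56, east 56, south 7
  cycle 2: PE[1][1] → acc 74, east 74, south 2
  cycle 3: PE[0][1] → acc 35, east 35, south 3
  cycle 3: PE[1][0] → acc 32, east 32, south 4
  cycle 3: PE[1][1] → acc 65, east 65, south 1

PE[1][1].acc = 65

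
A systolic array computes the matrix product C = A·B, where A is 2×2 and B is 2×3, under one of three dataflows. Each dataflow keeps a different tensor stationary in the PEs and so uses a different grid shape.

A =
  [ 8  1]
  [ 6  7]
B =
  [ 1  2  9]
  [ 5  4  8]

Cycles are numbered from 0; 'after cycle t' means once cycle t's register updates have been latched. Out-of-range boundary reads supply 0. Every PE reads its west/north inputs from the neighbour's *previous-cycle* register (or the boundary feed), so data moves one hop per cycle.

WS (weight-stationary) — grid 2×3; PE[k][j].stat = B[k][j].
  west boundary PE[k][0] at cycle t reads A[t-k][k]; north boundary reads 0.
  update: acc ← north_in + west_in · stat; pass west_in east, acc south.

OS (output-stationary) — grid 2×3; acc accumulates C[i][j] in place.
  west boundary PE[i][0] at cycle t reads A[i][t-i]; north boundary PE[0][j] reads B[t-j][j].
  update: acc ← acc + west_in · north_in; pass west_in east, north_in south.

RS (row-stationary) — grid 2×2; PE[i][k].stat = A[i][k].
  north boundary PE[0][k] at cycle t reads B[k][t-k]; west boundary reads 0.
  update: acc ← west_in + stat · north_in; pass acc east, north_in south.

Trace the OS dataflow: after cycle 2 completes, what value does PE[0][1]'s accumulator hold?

PE[0][1].acc = 20

OS (2×3). Following PE[0][1] plus its west/north inputs:
  t=0 PE[0][0]: acc=8 h=8 v=1
  t=0 PE[0][1]: acc=0 h=0 v=0
  t=1 PE[0][0]: acc=13 h=1 v=5
  t=1 PE[0][1]: acc=16 h=8 v=2
  t=2 PE[0][0]: acc=13 h=0 v=0
  t=2 PE[0][1]: acc=20 h=1 v=4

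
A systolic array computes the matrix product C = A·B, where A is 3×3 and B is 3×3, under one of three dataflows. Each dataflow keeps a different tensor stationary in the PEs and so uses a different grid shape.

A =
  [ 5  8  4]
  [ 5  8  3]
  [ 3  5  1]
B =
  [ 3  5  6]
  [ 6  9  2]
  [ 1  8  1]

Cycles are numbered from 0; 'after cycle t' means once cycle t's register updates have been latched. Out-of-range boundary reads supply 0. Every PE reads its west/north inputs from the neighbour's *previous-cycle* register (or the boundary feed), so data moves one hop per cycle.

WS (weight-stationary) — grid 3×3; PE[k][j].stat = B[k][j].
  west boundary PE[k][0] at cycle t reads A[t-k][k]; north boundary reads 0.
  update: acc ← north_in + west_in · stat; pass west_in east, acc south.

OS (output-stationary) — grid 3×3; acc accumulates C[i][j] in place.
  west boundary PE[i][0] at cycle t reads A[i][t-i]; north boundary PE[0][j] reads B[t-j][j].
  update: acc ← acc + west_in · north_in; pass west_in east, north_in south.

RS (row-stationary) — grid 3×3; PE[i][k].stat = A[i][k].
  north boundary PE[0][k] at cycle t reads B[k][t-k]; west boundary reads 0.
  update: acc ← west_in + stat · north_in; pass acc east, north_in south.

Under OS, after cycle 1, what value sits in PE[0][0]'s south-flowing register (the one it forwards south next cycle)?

register = 6

Tracing OS — 3×3 array, target PE[0][0]:
  c0 r0c0: 15 / 5 / 3
  c1 r0c0: 63 / 8 / 6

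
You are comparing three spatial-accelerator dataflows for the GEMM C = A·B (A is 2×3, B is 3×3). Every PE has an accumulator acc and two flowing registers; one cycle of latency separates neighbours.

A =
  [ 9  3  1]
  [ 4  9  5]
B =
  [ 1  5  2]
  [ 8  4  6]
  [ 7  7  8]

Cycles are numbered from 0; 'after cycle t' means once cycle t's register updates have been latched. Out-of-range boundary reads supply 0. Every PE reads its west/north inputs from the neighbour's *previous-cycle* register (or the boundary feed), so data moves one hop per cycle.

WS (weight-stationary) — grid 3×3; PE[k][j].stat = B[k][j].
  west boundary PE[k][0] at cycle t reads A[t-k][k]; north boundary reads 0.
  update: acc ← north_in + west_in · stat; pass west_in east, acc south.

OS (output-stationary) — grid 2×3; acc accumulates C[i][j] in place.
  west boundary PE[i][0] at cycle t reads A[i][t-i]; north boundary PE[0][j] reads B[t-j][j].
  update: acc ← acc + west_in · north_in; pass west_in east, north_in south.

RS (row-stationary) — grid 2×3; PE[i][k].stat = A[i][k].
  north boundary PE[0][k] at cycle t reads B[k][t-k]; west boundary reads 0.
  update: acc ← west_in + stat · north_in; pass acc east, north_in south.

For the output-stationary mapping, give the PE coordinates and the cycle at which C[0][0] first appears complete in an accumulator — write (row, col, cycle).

(row, col, cycle) = (0, 0, 2)

OS: C[0][0] accumulates in PE[0][0]:
  c0 r0c0: 9 / 9 / 1
  c1 r0c0: 33 / 3 / 8
  c2 r0c0: 40 / 1 / 7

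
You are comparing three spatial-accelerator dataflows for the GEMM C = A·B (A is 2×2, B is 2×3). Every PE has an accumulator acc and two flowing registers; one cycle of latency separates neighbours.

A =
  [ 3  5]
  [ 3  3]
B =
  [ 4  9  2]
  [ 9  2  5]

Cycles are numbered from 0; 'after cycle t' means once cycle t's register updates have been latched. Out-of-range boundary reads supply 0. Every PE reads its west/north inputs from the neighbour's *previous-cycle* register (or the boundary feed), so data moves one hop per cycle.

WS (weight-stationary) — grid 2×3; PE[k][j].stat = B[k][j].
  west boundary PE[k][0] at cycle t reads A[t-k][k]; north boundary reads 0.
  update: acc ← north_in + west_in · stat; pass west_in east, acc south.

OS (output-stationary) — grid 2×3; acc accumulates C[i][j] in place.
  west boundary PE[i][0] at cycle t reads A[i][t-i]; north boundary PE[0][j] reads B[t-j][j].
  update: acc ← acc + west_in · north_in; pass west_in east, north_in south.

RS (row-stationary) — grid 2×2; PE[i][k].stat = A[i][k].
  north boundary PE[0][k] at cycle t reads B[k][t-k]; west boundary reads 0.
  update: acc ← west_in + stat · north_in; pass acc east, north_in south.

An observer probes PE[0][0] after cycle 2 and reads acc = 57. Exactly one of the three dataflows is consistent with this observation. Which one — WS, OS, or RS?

— WS: 2×3; PE[0][0] trace:
  t=0 PE[0][0]: acc=12 h=3 v=12
  t=1 PE[0][0]: acc=12 h=3 v=12
  t=2 PE[0][0]: acc=0 h=0 v=0
— OS: 2×3; PE[0][0] trace:
  t=0 PE[0][0]: acc=12 h=3 v=4
  t=1 PE[0][0]: acc=57 h=5 v=9
  t=2 PE[0][0]: acc=57 h=0 v=0
— RS: 2×2; PE[0][0] trace:
  t=0 PE[0][0]: acc=12 h=12 v=4
  t=1 PE[0][0]: acc=27 h=27 v=9
  t=2 PE[0][0]: acc=6 h=6 v=2

dataflow = OS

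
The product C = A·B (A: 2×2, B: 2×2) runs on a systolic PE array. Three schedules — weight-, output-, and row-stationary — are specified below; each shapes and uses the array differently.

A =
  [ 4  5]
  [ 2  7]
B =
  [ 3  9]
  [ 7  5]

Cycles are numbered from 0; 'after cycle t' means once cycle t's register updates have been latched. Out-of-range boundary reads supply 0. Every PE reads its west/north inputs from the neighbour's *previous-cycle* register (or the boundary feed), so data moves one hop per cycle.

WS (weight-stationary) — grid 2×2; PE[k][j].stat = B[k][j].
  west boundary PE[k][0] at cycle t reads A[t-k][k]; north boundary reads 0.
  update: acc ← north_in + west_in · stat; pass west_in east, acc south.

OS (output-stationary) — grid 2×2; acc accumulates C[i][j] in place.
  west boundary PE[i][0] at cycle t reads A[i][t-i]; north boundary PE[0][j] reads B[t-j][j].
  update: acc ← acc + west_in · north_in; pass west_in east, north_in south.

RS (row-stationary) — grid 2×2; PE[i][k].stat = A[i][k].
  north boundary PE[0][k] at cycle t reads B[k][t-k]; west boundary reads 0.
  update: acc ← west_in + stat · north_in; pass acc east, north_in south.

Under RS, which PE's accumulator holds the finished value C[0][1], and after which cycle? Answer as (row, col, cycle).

RS — PE[0][1] is where C[0][1] collects:
  cycle 0: PE[0][1] → acc 0, east 0, south 0
  cycle 1: PE[0][1] → acc 47, east 47, south 7
  cycle 2: PE[0][1] → acc 61, east 61, south 5

(row, col, cycle) = (0, 1, 2)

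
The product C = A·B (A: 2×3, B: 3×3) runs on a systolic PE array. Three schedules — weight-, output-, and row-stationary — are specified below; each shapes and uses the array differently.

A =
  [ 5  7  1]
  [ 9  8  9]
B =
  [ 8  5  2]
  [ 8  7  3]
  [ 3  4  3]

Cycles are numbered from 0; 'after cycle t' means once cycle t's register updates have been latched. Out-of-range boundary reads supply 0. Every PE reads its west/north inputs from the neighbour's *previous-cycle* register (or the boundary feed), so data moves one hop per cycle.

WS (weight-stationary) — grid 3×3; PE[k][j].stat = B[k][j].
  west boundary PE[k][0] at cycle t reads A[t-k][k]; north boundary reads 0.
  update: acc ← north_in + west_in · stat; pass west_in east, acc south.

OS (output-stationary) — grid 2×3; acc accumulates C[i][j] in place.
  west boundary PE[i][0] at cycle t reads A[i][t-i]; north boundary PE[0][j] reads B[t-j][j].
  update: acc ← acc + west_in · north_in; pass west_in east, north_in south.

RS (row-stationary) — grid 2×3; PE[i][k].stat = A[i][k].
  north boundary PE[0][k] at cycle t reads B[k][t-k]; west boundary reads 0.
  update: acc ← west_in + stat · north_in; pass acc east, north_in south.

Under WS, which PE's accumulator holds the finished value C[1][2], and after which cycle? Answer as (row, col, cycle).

Under WS, C[1][2] lands at PE[2][2]:
  @0  [2,2]  acc 0  |  →0  ↓0
  @1  [2,2]  acc 0  |  →0  ↓0
  @2  [2,2]  acc 0  |  →0  ↓0
  @3  [2,2]  acc 0  |  →0  ↓0
  @4  [2,2]  acc 34  |  →1  ↓34
  @5  [2,2]  acc 69  |  →9  ↓69

(row, col, cycle) = (2, 2, 5)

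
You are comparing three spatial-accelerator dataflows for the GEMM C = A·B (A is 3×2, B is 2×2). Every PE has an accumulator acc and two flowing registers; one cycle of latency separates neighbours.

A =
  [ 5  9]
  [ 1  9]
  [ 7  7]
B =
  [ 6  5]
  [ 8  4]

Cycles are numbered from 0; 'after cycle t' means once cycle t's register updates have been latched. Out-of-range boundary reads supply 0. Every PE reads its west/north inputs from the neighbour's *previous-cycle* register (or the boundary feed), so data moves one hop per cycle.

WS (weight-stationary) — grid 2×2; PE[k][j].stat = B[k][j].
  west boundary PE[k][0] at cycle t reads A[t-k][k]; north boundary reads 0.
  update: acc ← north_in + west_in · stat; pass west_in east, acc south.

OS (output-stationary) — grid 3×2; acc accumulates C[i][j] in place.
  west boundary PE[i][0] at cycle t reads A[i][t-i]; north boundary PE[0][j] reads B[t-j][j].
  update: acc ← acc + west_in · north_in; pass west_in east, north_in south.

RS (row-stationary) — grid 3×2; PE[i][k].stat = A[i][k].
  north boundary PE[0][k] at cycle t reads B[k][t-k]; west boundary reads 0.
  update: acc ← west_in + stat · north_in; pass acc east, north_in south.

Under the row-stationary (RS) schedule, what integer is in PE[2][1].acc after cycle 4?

PE[2][1].acc = 63

RS on a 3×2 grid — tracing PE[2][1] and its feeders:
  after 0 — PE[1][1] acc=0, pass-E 0, pass-S 0
  after 0 — PE[2][0] acc=0, pass-E 0, pass-S 0
  after 0 — PE[2][1] acc=0, pass-E 0, pass-S 0
  after 1 — PE[1][1] acc=0, pass-E 0, pass-S 0
  after 1 — PE[2][0] acc=0, pass-E 0, pass-S 0
  after 1 — PE[2][1] acc=0, pass-E 0, pass-S 0
  after 2 — PE[1][1] acc=78, pass-E 78, pass-S 8
  after 2 — PE[2][0] acc=42, pass-E 42, pass-S 6
  after 2 — PE[2][1] acc=0, pass-E 0, pass-S 0
  after 3 — PE[1][1] acc=41, pass-E 41, pass-S 4
  after 3 — PE[2][0] acc=35, pass-E 35, pass-S 5
  after 3 — PE[2][1] acc=98, pass-E 98, pass-S 8
  after 4 — PE[1][1] acc=0, pass-E 0, pass-S 0
  after 4 — PE[2][0] acc=0, pass-E 0, pass-S 0
  after 4 — PE[2][1] acc=63, pass-E 63, pass-S 4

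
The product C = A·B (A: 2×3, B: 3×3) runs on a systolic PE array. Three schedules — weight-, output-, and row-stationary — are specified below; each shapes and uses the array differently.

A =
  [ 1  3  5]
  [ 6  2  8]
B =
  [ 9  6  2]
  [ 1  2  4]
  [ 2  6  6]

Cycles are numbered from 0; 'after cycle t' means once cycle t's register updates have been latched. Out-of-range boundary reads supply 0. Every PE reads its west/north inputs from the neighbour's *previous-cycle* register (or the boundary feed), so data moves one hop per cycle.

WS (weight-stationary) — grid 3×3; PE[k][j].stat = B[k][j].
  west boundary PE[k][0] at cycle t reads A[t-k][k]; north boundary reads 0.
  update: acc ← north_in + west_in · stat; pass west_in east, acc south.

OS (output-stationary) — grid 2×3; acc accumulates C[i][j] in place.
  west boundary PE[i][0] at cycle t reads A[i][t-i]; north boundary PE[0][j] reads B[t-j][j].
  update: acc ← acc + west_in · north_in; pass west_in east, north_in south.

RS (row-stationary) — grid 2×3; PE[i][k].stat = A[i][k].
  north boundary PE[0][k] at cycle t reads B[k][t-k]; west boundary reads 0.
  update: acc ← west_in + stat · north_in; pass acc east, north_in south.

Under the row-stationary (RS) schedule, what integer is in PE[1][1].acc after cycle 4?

RS (2×3). Following PE[1][1] plus its west/north inputs:
  [0] (0,1) acc=0 (h:0 v:0)
  [0] (1,0) acc=0 (h:0 v:0)
  [0] (1,1) acc=0 (h:0 v:0)
  [1] (0,1) acc=12 (h:12 v:1)
  [1] (1,0) acc=54 (h:54 v:9)
  [1] (1,1) acc=0 (h:0 v:0)
  [2] (0,1) acc=12 (h:12 v:2)
  [2] (1,0) acc=36 (h:36 v:6)
  [2] (1,1) acc=56 (h:56 v:1)
  [3] (0,1) acc=14 (h:14 v:4)
  [3] (1,0) acc=12 (h:12 v:2)
  [3] (1,1) acc=40 (h:40 v:2)
  [4] (0,1) acc=0 (h:0 v:0)
  [4] (1,0) acc=0 (h:0 v:0)
  [4] (1,1) acc=20 (h:20 v:4)

PE[1][1].acc = 20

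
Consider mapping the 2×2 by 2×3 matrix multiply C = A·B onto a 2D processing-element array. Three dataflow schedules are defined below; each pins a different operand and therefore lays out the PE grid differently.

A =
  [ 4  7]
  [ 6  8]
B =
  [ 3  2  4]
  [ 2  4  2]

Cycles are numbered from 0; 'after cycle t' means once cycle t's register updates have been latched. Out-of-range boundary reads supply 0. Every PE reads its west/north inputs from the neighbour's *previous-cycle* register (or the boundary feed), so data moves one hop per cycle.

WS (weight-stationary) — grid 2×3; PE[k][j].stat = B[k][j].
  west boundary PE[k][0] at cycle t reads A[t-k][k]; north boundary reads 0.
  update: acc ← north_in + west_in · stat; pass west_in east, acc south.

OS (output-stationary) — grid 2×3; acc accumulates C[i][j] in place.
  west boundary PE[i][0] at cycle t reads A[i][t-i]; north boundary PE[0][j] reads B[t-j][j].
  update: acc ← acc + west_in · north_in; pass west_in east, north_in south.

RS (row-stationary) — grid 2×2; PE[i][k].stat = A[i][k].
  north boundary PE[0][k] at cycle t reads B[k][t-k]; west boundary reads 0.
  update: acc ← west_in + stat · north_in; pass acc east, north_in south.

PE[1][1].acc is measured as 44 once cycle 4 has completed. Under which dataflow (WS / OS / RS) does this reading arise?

dataflow = OS

— WS: 2×3; PE[1][1] trace:
  step 0 · PE1,1: acc=0; fwd→0 fwd↓0
  step 1 · PE1,1: acc=0; fwd→0 fwd↓0
  step 2 · PE1,1: acc=36; fwd→7 fwd↓36
  step 3 · PE1,1: acc=44; fwd→8 fwd↓44
  step 4 · PE1,1: acc=0; fwd→0 fwd↓0
— OS: 2×3; PE[1][1] trace:
  step 0 · PE1,1: acc=0; fwd→0 fwd↓0
  step 1 · PE1,1: acc=0; fwd→0 fwd↓0
  step 2 · PE1,1: acc=12; fwd→6 fwd↓2
  step 3 · PE1,1: acc=44; fwd→8 fwd↓4
  step 4 · PE1,1: acc=44; fwd→0 fwd↓0
— RS: 2×2; PE[1][1] trace:
  step 0 · PE1,1: acc=0; fwd→0 fwd↓0
  step 1 · PE1,1: acc=0; fwd→0 fwd↓0
  step 2 · PE1,1: acc=34; fwd→34 fwd↓2
  step 3 · PE1,1: acc=44; fwd→44 fwd↓4
  step 4 · PE1,1: acc=40; fwd→40 fwd↓2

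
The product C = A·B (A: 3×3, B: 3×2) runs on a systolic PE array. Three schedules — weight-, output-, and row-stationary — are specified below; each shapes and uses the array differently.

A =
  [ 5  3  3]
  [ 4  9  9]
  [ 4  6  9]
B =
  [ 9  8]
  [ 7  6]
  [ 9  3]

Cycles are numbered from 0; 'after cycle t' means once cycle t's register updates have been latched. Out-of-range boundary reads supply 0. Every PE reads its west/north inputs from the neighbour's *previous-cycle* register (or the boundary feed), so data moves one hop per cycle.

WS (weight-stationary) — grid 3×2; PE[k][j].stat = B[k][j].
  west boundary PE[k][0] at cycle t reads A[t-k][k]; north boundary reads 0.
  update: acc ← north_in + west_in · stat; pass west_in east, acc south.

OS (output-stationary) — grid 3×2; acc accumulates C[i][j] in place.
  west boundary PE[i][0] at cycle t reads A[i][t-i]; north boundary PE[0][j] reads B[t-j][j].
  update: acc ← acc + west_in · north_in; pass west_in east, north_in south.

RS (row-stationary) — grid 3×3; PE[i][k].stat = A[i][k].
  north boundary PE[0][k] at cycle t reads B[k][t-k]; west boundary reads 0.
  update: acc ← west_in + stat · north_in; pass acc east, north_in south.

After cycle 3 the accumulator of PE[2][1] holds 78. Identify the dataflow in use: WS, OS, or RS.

dataflow = RS

WS [3×2] PE[2][1] across cycles:
  @0  [2,1]  acc 0  |  →0  ↓0
  @1  [2,1]  acc 0  |  →0  ↓0
  @2  [2,1]  acc 0  |  →0  ↓0
  @3  [2,1]  acc 67  |  →3  ↓67
OS [3×2] PE[2][1] across cycles:
  @0  [2,1]  acc 0  |  →0  ↓0
  @1  [2,1]  acc 0  |  →0  ↓0
  @2  [2,1]  acc 0  |  →0  ↓0
  @3  [2,1]  acc 32  |  →4  ↓8
RS [3×3] PE[2][1] across cycles:
  @0  [2,1]  acc 0  |  →0  ↓0
  @1  [2,1]  acc 0  |  →0  ↓0
  @2  [2,1]  acc 0  |  →0  ↓0
  @3  [2,1]  acc 78  |  →78  ↓7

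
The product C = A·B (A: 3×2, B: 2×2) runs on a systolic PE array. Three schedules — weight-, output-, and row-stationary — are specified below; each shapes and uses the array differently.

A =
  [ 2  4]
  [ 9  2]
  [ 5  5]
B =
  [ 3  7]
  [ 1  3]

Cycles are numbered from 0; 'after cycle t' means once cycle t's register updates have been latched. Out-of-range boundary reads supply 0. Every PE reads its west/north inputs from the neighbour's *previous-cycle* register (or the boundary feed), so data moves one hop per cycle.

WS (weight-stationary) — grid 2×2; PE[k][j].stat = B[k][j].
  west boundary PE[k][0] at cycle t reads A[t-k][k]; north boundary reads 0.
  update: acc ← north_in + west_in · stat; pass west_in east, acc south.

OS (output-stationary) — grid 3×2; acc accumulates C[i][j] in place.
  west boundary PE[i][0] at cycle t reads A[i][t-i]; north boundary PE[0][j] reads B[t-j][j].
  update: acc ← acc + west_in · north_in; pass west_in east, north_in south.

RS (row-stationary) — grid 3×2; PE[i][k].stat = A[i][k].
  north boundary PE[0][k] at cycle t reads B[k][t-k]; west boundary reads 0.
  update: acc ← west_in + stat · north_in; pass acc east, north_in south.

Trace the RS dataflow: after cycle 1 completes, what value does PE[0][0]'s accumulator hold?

PE[0][0].acc = 14

RS on a 3×2 grid — tracing PE[0][0] and its feeders:
  t=0 PE[0][0]: acc=6 h=6 v=3
  t=1 PE[0][0]: acc=14 h=14 v=7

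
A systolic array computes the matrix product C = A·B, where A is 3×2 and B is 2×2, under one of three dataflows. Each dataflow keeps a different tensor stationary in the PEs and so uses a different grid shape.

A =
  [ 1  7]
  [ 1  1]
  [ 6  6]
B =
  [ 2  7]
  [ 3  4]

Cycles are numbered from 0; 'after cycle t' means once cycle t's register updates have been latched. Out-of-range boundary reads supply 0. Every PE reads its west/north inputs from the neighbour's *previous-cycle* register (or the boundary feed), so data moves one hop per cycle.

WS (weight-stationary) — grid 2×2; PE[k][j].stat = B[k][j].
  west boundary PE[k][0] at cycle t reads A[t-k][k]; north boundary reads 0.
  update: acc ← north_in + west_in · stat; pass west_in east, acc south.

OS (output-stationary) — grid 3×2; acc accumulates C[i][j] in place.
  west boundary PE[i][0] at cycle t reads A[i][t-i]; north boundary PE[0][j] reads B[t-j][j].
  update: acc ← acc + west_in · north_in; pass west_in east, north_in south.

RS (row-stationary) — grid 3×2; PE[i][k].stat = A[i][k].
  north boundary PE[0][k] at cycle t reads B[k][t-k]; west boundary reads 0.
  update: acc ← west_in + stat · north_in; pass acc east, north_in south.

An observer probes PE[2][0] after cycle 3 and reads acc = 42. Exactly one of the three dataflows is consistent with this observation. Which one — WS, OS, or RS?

dataflow = RS

WS (2×2): PE[2][0] does not exist.
— OS: 3×2; PE[2][0] trace:
  @0  [2,0]  acc 0  |  →0  ↓0
  @1  [2,0]  acc 0  |  →0  ↓0
  @2  [2,0]  acc 12  |  →6  ↓2
  @3  [2,0]  acc 30  |  →6  ↓3
— RS: 3×2; PE[2][0] trace:
  @0  [2,0]  acc 0  |  →0  ↓0
  @1  [2,0]  acc 0  |  →0  ↓0
  @2  [2,0]  acc 12  |  →12  ↓2
  @3  [2,0]  acc 42  |  →42  ↓7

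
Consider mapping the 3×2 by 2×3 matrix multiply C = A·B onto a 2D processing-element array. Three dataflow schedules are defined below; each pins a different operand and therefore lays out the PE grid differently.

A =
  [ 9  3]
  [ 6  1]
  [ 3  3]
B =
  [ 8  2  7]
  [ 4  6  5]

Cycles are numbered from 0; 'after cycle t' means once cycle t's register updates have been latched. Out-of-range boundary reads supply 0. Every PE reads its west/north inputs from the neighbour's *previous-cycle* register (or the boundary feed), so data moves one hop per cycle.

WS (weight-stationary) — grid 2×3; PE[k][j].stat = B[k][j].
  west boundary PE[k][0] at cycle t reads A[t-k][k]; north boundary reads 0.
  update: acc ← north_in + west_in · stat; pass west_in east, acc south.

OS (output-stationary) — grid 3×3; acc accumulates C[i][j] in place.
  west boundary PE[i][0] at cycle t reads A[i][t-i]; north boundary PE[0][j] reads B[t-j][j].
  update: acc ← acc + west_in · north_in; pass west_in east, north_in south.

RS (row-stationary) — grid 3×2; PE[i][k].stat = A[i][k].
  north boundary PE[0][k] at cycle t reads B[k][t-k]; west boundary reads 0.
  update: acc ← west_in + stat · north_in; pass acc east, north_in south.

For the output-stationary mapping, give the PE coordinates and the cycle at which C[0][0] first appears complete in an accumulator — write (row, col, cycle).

OS: C[0][0] accumulates in PE[0][0]:
  step 0 · PE0,0: acc=72; fwd→9 fwd↓8
  step 1 · PE0,0: acc=84; fwd→3 fwd↓4

(row, col, cycle) = (0, 0, 1)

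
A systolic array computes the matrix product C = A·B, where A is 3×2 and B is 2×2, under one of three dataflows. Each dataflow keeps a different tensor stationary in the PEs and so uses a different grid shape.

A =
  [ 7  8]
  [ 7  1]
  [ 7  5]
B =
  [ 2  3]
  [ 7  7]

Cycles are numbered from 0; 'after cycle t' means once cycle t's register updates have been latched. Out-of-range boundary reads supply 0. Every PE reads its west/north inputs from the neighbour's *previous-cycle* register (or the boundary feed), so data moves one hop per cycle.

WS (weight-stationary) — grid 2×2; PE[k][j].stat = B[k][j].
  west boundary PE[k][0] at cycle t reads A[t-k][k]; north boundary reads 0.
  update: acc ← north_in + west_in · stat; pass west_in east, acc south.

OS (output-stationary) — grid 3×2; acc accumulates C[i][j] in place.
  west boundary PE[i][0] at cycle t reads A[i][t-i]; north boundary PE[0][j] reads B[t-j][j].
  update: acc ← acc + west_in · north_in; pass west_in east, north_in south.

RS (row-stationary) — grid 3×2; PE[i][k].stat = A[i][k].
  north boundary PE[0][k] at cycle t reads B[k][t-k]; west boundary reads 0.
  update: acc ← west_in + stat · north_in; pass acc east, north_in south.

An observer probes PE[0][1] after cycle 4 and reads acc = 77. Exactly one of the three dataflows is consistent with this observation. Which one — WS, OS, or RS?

— WS: 2×2; PE[0][1] trace:
  t=0 PE[0][1]: acc=0 h=0 v=0
  t=1 PE[0][1]: acc=21 h=7 v=21
  t=2 PE[0][1]: acc=21 h=7 v=21
  t=3 PE[0][1]: acc=21 h=7 v=21
  t=4 PE[0][1]: acc=0 h=0 v=0
— OS: 3×2; PE[0][1] trace:
  t=0 PE[0][1]: acc=0 h=0 v=0
  t=1 PE[0][1]: acc=21 h=7 v=3
  t=2 PE[0][1]: acc=77 h=8 v=7
  t=3 PE[0][1]: acc=77 h=0 v=0
  t=4 PE[0][1]: acc=77 h=0 v=0
— RS: 3×2; PE[0][1] trace:
  t=0 PE[0][1]: acc=0 h=0 v=0
  t=1 PE[0][1]: acc=70 h=70 v=7
  t=2 PE[0][1]: acc=77 h=77 v=7
  t=3 PE[0][1]: acc=0 h=0 v=0
  t=4 PE[0][1]: acc=0 h=0 v=0

dataflow = OS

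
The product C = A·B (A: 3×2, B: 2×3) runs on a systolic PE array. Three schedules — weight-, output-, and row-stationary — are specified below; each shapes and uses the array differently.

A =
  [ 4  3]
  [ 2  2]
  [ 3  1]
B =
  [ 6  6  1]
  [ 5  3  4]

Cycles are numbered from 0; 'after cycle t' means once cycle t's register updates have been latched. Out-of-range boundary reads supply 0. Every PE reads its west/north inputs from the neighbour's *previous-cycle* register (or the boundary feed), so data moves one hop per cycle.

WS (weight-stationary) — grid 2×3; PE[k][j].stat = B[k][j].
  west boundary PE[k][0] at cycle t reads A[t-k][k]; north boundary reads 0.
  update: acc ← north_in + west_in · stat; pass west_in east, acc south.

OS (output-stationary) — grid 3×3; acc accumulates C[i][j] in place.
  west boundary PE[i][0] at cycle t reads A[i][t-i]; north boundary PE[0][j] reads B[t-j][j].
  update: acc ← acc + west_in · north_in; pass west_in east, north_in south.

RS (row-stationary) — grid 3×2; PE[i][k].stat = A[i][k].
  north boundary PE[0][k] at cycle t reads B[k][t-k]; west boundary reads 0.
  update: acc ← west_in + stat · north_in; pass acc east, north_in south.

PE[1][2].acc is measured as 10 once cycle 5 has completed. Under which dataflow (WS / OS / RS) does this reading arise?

dataflow = OS

— WS: 2×3; PE[1][2] trace:
  0: (1,2).acc=0  regs=<0,0>
  1: (1,2).acc=0  regs=<0,0>
  2: (1,2).acc=0  regs=<0,0>
  3: (1,2).acc=16  regs=<3,16>
  4: (1,2).acc=10  regs=<2,10>
  5: (1,2).acc=7  regs=<1,7>
— OS: 3×3; PE[1][2] trace:
  0: (1,2).acc=0  regs=<0,0>
  1: (1,2).acc=0  regs=<0,0>
  2: (1,2).acc=0  regs=<0,0>
  3: (1,2).acc=2  regs=<2,1>
  4: (1,2).acc=10  regs=<2,4>
  5: (1,2).acc=10  regs=<0,0>
RS: PE[1][2] is outside its 3×2 grid.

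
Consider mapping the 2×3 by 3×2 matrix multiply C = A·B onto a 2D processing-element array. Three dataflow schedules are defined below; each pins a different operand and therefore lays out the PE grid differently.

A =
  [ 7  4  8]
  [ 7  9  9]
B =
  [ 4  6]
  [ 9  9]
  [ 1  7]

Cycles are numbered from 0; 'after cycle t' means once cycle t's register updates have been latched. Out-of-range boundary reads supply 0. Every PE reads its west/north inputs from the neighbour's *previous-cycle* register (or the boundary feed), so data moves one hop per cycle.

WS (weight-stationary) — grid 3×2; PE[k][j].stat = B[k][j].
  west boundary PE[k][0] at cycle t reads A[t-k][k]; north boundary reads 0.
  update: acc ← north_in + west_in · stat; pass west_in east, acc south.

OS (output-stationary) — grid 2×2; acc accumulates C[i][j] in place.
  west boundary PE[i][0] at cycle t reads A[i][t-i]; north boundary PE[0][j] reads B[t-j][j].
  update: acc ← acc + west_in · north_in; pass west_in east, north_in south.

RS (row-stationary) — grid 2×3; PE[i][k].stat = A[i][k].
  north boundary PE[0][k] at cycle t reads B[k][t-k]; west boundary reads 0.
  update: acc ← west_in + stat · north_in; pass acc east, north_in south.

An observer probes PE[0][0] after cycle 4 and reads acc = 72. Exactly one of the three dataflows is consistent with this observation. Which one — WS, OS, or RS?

dataflow = OS

Under WS (3×2), PE[0][0]:
  @0  [0,0]  acc 28  |  →7  ↓28
  @1  [0,0]  acc 28  |  →7  ↓28
  @2  [0,0]  acc 0  |  →0  ↓0
  @3  [0,0]  acc 0  |  →0  ↓0
  @4  [0,0]  acc 0  |  →0  ↓0
Under OS (2×2), PE[0][0]:
  @0  [0,0]  acc 28  |  →7  ↓4
  @1  [0,0]  acc 64  |  →4  ↓9
  @2  [0,0]  acc 72  |  →8  ↓1
  @3  [0,0]  acc 72  |  →0  ↓0
  @4  [0,0]  acc 72  |  →0  ↓0
Under RS (2×3), PE[0][0]:
  @0  [0,0]  acc 28  |  →28  ↓4
  @1  [0,0]  acc 42  |  →42  ↓6
  @2  [0,0]  acc 0  |  →0  ↓0
  @3  [0,0]  acc 0  |  →0  ↓0
  @4  [0,0]  acc 0  |  →0  ↓0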